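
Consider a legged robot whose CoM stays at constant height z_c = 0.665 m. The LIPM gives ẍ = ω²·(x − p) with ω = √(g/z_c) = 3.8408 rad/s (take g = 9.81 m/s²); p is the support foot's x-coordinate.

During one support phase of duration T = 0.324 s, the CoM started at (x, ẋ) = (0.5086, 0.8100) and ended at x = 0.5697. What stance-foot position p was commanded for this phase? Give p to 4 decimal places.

p = 0.8207

ωT = 3.8408·0.324 = 1.244419; cosh(ωT) = 1.879513, sinh(ωT) = 1.591405
x(T) = p + (x₀−p)·cosh(ωT) + (ẋ₀/ω)·sinh(ωT) ⇒ p·(1 − cosh) = x(T) − x₀·cosh − (ẋ₀/ω)·sinh
numerator   = 0.5697 − (0.5086)·1.879513 − (0.8100/3.8408)·1.591405 = -0.721838
denominator = 1 − 1.879513 = -0.879513
p = -0.721838 / -0.879513 = 0.8207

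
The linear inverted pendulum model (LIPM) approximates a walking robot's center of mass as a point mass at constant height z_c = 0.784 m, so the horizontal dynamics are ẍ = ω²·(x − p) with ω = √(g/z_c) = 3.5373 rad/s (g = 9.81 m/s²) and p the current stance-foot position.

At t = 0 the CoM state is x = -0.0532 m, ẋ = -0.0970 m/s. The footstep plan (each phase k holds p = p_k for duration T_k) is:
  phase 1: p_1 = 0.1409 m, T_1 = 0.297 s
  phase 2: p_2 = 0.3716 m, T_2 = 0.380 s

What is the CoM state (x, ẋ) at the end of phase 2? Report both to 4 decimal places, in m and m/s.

phase 1: p=0.1409, T=0.297, ωT=1.050578, cosh=1.604520, sinh=1.254784; start (x,ẋ)=(-0.053200, -0.097000) → end (x,ẋ)=(-0.204946, -1.017160)
phase 2: p=0.3716, T=0.380, ωT=1.344174, cosh=2.047886, sinh=1.787131; start (x,ẋ)=(-0.204946, -1.017160) → end (x,ẋ)=(-1.322995, -5.727733)

x = -1.3230, ẋ = -5.7277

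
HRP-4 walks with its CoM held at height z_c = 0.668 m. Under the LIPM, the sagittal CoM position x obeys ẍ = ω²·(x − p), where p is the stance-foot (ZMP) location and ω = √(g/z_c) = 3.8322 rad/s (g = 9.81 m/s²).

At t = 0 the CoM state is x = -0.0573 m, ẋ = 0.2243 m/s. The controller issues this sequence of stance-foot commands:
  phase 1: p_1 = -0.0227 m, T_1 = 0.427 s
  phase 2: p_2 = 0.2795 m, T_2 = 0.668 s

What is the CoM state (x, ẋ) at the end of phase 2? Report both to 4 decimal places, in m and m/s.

x = -0.8924, ẋ = -4.3959

phase 1: p=-0.0227, T=0.427, ωT=1.636349, cosh=2.665537, sinh=2.470847; start (x,ẋ)=(-0.057300, 0.224300) → end (x,ẋ)=(0.029692, 0.270260)
phase 2: p=0.2795, T=0.668, ωT=2.559910, cosh=6.505980, sinh=6.428668; start (x,ẋ)=(0.029692, 0.270260) → end (x,ẋ)=(-0.892374, -4.395949)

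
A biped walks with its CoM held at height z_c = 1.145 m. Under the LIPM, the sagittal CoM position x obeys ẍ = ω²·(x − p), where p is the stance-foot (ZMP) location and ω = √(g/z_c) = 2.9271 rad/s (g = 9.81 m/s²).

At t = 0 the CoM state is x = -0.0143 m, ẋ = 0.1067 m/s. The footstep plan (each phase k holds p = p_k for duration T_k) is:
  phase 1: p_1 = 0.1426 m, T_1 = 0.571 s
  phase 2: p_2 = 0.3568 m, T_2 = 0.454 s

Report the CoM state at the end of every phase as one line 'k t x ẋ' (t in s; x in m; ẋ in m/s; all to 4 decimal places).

phase 1: p=0.1426, T=0.571, ωT=1.671374, cosh=2.753730, sinh=2.565742; start (x,ẋ)=(-0.014300, 0.106700) → end (x,ẋ)=(-0.195933, -0.884525)
phase 2: p=0.3568, T=0.454, ωT=1.328903, cosh=2.020833, sinh=1.756066; start (x,ẋ)=(-0.195933, -0.884525) → end (x,ẋ)=(-1.290837, -4.628623)

1 0.5710 -0.1959 -0.8845
2 1.0250 -1.2908 -4.6286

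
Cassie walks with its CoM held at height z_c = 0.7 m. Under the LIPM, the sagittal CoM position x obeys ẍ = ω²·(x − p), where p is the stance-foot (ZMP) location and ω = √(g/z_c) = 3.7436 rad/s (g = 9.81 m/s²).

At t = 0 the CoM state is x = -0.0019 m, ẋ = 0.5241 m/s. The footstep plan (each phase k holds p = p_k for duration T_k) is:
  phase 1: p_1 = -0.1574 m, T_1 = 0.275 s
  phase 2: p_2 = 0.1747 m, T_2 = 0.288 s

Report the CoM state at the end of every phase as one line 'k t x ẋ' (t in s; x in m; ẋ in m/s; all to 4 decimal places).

1 0.2750 0.2590 1.5382
2 0.5630 0.8469 2.9324

phase 1: p=-0.1574, T=0.275, ωT=1.029490, cosh=1.578413, sinh=1.221224; start (x,ẋ)=(-0.001900, 0.524100) → end (x,ẋ)=(0.259013, 1.538157)
phase 2: p=0.1747, T=0.288, ωT=1.078157, cosh=1.639739, sinh=1.299517; start (x,ẋ)=(0.259013, 1.538157) → end (x,ẋ)=(0.846893, 2.932351)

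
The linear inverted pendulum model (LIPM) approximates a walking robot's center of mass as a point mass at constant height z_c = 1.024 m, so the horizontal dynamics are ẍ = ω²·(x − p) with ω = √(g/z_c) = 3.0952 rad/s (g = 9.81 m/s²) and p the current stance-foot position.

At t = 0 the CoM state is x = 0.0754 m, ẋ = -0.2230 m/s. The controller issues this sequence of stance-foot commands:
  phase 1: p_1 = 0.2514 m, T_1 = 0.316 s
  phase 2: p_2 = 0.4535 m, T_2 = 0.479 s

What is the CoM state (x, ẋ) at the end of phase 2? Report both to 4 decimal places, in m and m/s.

phase 1: p=0.2514, T=0.316, ωT=0.978083, cosh=1.517693, sinh=1.141661; start (x,ẋ)=(0.075400, -0.223000) → end (x,ẋ)=(-0.097967, -0.960371)
phase 2: p=0.4535, T=0.479, ωT=1.482601, cosh=2.315716, sinh=2.088670; start (x,ẋ)=(-0.097967, -0.960371) → end (x,ẋ)=(-1.471609, -5.789100)

x = -1.4716, ẋ = -5.7891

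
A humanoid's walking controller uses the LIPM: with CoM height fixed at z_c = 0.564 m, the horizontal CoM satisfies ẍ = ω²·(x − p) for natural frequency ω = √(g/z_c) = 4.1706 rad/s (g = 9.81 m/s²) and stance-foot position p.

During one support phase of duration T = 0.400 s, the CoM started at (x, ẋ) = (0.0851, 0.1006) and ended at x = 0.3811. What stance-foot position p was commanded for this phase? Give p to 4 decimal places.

p = -0.0491

ωT = 4.1706·0.400 = 1.668240; cosh(ωT) = 2.745703, sinh(ωT) = 2.557124
x(T) = p + (x₀−p)·cosh(ωT) + (ẋ₀/ω)·sinh(ωT) ⇒ p·(1 − cosh) = x(T) − x₀·cosh − (ẋ₀/ω)·sinh
numerator   = 0.3811 − (0.0851)·2.745703 − (0.1006/4.1706)·2.557124 = 0.085760
denominator = 1 − 2.745703 = -1.745703
p = 0.085760 / -1.745703 = -0.0491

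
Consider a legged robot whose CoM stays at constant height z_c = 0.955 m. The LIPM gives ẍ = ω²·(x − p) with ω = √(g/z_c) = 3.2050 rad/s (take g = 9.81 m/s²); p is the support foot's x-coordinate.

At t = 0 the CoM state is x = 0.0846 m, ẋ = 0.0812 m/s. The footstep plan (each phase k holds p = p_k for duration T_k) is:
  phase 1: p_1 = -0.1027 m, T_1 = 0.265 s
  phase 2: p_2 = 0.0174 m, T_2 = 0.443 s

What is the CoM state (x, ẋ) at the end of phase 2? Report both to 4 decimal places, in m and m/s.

phase 1: p=-0.1027, T=0.265, ωT=0.849325, cosh=1.382886, sinh=0.955182; start (x,ẋ)=(0.084600, 0.081200) → end (x,ẋ)=(0.180514, 0.685683)
phase 2: p=0.0174, T=0.443, ωT=1.419815, cosh=2.189057, sinh=1.947298; start (x,ẋ)=(0.180514, 0.685683) → end (x,ẋ)=(0.791075, 2.519011)

x = 0.7911, ẋ = 2.5190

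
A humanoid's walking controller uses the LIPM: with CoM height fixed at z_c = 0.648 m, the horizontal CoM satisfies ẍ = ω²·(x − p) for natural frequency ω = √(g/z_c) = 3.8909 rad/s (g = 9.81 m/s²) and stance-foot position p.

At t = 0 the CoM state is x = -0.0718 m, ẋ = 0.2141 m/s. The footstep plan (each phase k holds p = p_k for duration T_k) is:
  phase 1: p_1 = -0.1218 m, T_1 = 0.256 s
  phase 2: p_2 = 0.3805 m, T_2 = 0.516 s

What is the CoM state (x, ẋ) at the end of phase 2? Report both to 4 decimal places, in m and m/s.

phase 1: p=-0.1218, T=0.256, ωT=0.996070, cosh=1.538474, sinh=1.169147; start (x,ẋ)=(-0.071800, 0.214100) → end (x,ẋ)=(0.019457, 0.556839)
phase 2: p=0.3805, T=0.516, ωT=2.007704, cosh=3.790250, sinh=3.655954; start (x,ẋ)=(0.019457, 0.556839) → end (x,ẋ)=(-0.464728, -3.025260)

x = -0.4647, ẋ = -3.0253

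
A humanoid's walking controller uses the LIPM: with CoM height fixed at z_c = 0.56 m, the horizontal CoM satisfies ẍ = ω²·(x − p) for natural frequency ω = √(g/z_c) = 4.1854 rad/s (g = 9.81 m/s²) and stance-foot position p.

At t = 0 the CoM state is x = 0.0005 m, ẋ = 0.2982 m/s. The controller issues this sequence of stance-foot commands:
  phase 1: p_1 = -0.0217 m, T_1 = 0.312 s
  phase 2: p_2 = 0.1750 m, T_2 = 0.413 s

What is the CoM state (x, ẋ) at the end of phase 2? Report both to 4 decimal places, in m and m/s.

x = 0.5737, ẋ = 1.8249

phase 1: p=-0.0217, T=0.312, ωT=1.305845, cosh=1.980875, sinh=1.709931; start (x,ẋ)=(0.000500, 0.298200) → end (x,ẋ)=(0.144104, 0.749577)
phase 2: p=0.1750, T=0.413, ωT=1.728570, cosh=2.905066, sinh=2.727528; start (x,ẋ)=(0.144104, 0.749577) → end (x,ẋ)=(0.573727, 1.824868)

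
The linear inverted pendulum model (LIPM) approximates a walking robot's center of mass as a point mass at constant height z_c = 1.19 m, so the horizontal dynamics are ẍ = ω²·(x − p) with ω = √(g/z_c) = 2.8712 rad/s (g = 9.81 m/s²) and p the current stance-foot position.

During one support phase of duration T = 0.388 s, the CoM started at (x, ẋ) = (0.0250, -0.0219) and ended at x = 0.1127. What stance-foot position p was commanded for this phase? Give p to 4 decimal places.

p = -0.1177

ωT = 2.8712·0.388 = 1.114026; cosh(ωT) = 1.687417, sinh(ωT) = 1.359182
x(T) = p + (x₀−p)·cosh(ωT) + (ẋ₀/ω)·sinh(ωT) ⇒ p·(1 − cosh) = x(T) − x₀·cosh − (ẋ₀/ω)·sinh
numerator   = 0.1127 − (0.0250)·1.687417 − (-0.0219/2.8712)·1.359182 = 0.080882
denominator = 1 − 1.687417 = -0.687417
p = 0.080882 / -0.687417 = -0.1177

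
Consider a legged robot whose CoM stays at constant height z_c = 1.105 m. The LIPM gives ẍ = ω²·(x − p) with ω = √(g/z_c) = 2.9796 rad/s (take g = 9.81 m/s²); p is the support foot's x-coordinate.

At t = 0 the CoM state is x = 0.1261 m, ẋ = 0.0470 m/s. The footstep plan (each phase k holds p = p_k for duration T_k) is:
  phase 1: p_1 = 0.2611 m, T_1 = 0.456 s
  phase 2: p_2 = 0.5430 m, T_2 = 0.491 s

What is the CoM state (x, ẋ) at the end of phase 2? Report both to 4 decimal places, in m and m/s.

x = -1.1047, ẋ = -4.6882

phase 1: p=0.2611, T=0.456, ωT=1.358698, cosh=2.074059, sinh=1.817063; start (x,ẋ)=(0.126100, 0.047000) → end (x,ẋ)=(0.009764, -0.633426)
phase 2: p=0.5430, T=0.491, ωT=1.462984, cosh=2.275185, sinh=2.043641; start (x,ẋ)=(0.009764, -0.633426) → end (x,ẋ)=(-1.104662, -4.688157)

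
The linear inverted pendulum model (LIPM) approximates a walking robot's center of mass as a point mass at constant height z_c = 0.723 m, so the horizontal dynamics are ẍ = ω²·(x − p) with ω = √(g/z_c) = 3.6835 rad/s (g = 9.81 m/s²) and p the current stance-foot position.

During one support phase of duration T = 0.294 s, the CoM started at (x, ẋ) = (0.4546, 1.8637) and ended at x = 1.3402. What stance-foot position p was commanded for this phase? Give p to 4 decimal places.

p = 0.1077

ωT = 3.6835·0.294 = 1.082949; cosh(ωT) = 1.645986, sinh(ωT) = 1.307390
x(T) = p + (x₀−p)·cosh(ωT) + (ẋ₀/ω)·sinh(ωT) ⇒ p·(1 − cosh) = x(T) − x₀·cosh − (ẋ₀/ω)·sinh
numerator   = 1.3402 − (0.4546)·1.645986 − (1.8637/3.6835)·1.307390 = -0.069551
denominator = 1 − 1.645986 = -0.645986
p = -0.069551 / -0.645986 = 0.1077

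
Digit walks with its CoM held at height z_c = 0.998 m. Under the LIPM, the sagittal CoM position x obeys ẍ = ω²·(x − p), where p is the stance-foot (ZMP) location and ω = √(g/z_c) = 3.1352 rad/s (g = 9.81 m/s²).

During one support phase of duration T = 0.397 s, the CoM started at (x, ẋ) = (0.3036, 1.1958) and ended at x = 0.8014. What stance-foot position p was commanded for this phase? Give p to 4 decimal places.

p = 0.4279

ωT = 3.1352·0.397 = 1.244674; cosh(ωT) = 1.879919, sinh(ωT) = 1.591885
x(T) = p + (x₀−p)·cosh(ωT) + (ẋ₀/ω)·sinh(ωT) ⇒ p·(1 − cosh) = x(T) − x₀·cosh − (ẋ₀/ω)·sinh
numerator   = 0.8014 − (0.3036)·1.879919 − (1.1958/3.1352)·1.591885 = -0.376506
denominator = 1 − 1.879919 = -0.879919
p = -0.376506 / -0.879919 = 0.4279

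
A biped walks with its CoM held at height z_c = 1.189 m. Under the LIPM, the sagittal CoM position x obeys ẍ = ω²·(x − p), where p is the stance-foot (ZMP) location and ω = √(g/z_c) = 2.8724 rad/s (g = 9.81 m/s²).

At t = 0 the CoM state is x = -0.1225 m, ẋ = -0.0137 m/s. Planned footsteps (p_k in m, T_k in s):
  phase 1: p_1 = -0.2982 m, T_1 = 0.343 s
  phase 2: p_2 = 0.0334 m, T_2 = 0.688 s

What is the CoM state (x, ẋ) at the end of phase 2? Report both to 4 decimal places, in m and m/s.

phase 1: p=-0.2982, T=0.343, ωT=0.985233, cosh=1.525894, sinh=1.152542; start (x,ẋ)=(-0.122500, -0.013700) → end (x,ẋ)=(-0.035597, 0.560761)
phase 2: p=0.0334, T=0.688, ωT=1.976211, cosh=3.676973, sinh=3.538380; start (x,ẋ)=(-0.035597, 0.560761) → end (x,ẋ)=(0.470474, 1.360638)

x = 0.4705, ẋ = 1.3606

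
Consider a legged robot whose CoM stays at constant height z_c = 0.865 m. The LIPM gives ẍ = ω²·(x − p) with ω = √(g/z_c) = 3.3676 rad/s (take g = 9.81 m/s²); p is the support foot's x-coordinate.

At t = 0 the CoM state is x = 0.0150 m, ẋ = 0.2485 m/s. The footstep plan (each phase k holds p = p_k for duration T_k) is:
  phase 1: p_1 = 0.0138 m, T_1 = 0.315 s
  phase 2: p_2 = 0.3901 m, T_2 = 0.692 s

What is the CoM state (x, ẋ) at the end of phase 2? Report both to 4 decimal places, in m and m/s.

phase 1: p=0.0138, T=0.315, ωT=1.060794, cosh=1.617422, sinh=1.271241; start (x,ẋ)=(0.015000, 0.248500) → end (x,ẋ)=(0.109548, 0.407067)
phase 2: p=0.3901, T=0.692, ωT=2.330379, cosh=5.189549, sinh=5.092290; start (x,ẋ)=(0.109548, 0.407067) → end (x,ẋ)=(-0.450298, -2.698643)

x = -0.4503, ẋ = -2.6986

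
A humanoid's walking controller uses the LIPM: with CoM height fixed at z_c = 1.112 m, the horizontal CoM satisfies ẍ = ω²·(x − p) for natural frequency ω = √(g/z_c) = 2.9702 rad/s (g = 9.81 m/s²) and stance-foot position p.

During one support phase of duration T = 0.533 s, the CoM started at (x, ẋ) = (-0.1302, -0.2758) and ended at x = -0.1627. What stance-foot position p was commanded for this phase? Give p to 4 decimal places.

ωT = 2.9702·0.533 = 1.583117; cosh(ωT) = 2.537722, sinh(ωT) = 2.332388
x(T) = p + (x₀−p)·cosh(ωT) + (ẋ₀/ω)·sinh(ωT) ⇒ p·(1 − cosh) = x(T) − x₀·cosh − (ẋ₀/ω)·sinh
numerator   = -0.1627 − (-0.1302)·2.537722 − (-0.2758/2.9702)·2.332388 = 0.384287
denominator = 1 − 2.537722 = -1.537722
p = 0.384287 / -1.537722 = -0.2499

p = -0.2499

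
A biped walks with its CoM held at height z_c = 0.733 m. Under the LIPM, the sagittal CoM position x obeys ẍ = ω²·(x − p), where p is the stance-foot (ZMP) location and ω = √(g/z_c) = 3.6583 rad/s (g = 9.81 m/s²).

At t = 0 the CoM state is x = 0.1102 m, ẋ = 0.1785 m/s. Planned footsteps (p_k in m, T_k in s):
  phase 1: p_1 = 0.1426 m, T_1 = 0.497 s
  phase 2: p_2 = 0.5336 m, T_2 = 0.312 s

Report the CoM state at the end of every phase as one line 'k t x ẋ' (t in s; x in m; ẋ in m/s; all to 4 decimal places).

phase 1: p=0.1426, T=0.497, ωT=1.818175, cosh=3.161464, sinh=2.999142; start (x,ẋ)=(0.110200, 0.178500) → end (x,ẋ)=(0.186506, 0.208836)
phase 2: p=0.5336, T=0.312, ωT=1.141390, cosh=1.725246, sinh=1.405871; start (x,ẋ)=(0.186506, 0.208836) → end (x,ẋ)=(0.015033, -1.424843)

1 0.4970 0.1865 0.2088
2 0.8090 0.0150 -1.4248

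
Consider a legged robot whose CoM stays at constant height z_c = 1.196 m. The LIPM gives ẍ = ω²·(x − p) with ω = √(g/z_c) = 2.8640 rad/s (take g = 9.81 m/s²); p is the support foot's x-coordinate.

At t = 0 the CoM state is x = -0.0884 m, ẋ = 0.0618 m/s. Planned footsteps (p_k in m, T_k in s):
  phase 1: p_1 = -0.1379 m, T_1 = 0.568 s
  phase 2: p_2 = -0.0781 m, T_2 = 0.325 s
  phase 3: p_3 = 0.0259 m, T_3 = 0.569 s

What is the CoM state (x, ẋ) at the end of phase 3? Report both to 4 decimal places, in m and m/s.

x = 1.7011, ẋ = 4.8682

phase 1: p=-0.1379, T=0.568, ωT=1.626752, cosh=2.641946, sinh=2.445379; start (x,ẋ)=(-0.088400, 0.061800) → end (x,ẋ)=(0.045643, 0.509949)
phase 2: p=-0.0781, T=0.325, ωT=0.930800, cosh=1.465388, sinh=1.071150; start (x,ẋ)=(0.045643, 0.509949) → end (x,ẋ)=(0.293955, 1.126889)
phase 3: p=0.0259, T=0.569, ωT=1.629616, cosh=2.648960, sinh=2.452955; start (x,ẋ)=(0.293955, 1.126889) → end (x,ẋ)=(1.701123, 4.868240)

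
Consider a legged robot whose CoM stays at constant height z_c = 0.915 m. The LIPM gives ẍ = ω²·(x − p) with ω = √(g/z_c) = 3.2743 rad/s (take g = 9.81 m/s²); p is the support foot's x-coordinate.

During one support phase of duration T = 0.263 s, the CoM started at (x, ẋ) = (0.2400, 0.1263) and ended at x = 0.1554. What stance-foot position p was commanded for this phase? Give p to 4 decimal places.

p = 0.5496

ωT = 3.2743·0.263 = 0.861141; cosh(ωT) = 1.394269, sinh(ωT) = 0.971589
x(T) = p + (x₀−p)·cosh(ωT) + (ẋ₀/ω)·sinh(ωT) ⇒ p·(1 − cosh) = x(T) − x₀·cosh − (ẋ₀/ω)·sinh
numerator   = 0.1554 − (0.2400)·1.394269 − (0.1263/3.2743)·0.971589 = -0.216702
denominator = 1 − 1.394269 = -0.394269
p = -0.216702 / -0.394269 = 0.5496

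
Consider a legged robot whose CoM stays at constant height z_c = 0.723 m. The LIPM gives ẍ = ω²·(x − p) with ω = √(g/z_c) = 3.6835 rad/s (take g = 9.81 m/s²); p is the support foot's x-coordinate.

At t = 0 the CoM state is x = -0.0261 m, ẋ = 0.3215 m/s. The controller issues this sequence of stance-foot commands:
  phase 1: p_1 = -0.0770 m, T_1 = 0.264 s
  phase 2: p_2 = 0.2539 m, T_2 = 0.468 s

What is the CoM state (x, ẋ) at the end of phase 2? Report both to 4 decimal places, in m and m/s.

phase 1: p=-0.0770, T=0.264, ωT=0.972444, cosh=1.511279, sinh=1.133121; start (x,ẋ)=(-0.026100, 0.321500) → end (x,ẋ)=(0.098824, 0.698325)
phase 2: p=0.2539, T=0.468, ωT=1.723878, cosh=2.892300, sinh=2.713927; start (x,ẋ)=(0.098824, 0.698325) → end (x,ẋ)=(0.319886, 0.469511)

x = 0.3199, ẋ = 0.4695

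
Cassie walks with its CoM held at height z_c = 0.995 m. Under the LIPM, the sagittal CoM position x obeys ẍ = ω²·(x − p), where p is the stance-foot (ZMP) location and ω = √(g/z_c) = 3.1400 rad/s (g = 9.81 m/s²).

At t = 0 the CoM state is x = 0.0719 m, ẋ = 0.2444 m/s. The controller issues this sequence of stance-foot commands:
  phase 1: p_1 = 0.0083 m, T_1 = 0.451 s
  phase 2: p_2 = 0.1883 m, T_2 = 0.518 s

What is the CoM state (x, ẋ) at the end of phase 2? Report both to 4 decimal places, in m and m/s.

x = 1.1948, ẋ = 3.2737

phase 1: p=0.0083, T=0.451, ωT=1.416140, cosh=2.181915, sinh=1.939267; start (x,ẋ)=(0.071900, 0.244400) → end (x,ẋ)=(0.298011, 0.920539)
phase 2: p=0.1883, T=0.518, ωT=1.626520, cosh=2.641378, sinh=2.444766; start (x,ẋ)=(0.298011, 0.920539) → end (x,ẋ)=(1.194810, 3.273700)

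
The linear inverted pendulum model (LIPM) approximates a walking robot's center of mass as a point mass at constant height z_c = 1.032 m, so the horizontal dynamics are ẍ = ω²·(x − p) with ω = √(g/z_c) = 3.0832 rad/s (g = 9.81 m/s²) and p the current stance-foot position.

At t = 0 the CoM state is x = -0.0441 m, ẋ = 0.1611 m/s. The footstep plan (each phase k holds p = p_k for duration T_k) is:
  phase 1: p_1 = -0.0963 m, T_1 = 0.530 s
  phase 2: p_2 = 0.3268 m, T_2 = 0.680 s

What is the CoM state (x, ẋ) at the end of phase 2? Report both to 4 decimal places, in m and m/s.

x = 0.7573, ẋ = 1.4877

phase 1: p=-0.0963, T=0.530, ωT=1.634096, cosh=2.659976, sinh=2.464847; start (x,ẋ)=(-0.044100, 0.161100) → end (x,ẋ)=(0.171341, 0.825222)
phase 2: p=0.3268, T=0.680, ωT=2.096576, cosh=4.130567, sinh=4.007690; start (x,ẋ)=(0.171341, 0.825222) → end (x,ẋ)=(0.757330, 1.487707)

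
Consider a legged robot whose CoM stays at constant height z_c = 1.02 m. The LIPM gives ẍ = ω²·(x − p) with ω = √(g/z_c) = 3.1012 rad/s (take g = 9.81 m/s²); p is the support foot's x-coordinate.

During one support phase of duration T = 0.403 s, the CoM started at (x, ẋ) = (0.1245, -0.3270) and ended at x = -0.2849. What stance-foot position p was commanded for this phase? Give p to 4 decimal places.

ωT = 3.1012·0.403 = 1.249784; cosh(ωT) = 1.888077, sinh(ωT) = 1.601510
x(T) = p + (x₀−p)·cosh(ωT) + (ẋ₀/ω)·sinh(ωT) ⇒ p·(1 − cosh) = x(T) − x₀·cosh − (ẋ₀/ω)·sinh
numerator   = -0.2849 − (0.1245)·1.888077 − (-0.3270/3.1012)·1.601510 = -0.351097
denominator = 1 − 1.888077 = -0.888077
p = -0.351097 / -0.888077 = 0.3953

p = 0.3953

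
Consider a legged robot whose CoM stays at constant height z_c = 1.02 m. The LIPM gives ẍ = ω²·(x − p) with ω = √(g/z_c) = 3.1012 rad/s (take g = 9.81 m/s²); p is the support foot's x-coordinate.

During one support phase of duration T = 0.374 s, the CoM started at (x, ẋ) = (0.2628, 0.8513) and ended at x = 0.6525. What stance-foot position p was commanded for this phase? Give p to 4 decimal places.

ωT = 3.1012·0.374 = 1.159849; cosh(ωT) = 1.751492, sinh(ωT) = 1.437959
x(T) = p + (x₀−p)·cosh(ωT) + (ẋ₀/ω)·sinh(ωT) ⇒ p·(1 − cosh) = x(T) − x₀·cosh − (ẋ₀/ω)·sinh
numerator   = 0.6525 − (0.2628)·1.751492 − (0.8513/3.1012)·1.437959 = -0.202521
denominator = 1 − 1.751492 = -0.751492
p = -0.202521 / -0.751492 = 0.2695

p = 0.2695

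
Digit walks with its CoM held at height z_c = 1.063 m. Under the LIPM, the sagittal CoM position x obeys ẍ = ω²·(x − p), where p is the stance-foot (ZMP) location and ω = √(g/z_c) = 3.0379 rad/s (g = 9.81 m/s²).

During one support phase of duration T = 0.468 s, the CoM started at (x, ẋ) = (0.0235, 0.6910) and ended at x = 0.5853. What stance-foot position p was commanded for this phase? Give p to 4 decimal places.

ωT = 3.0379·0.468 = 1.421737; cosh(ωT) = 2.192804, sinh(ωT) = 1.951510
x(T) = p + (x₀−p)·cosh(ωT) + (ẋ₀/ω)·sinh(ωT) ⇒ p·(1 − cosh) = x(T) − x₀·cosh − (ẋ₀/ω)·sinh
numerator   = 0.5853 − (0.0235)·2.192804 − (0.6910/3.0379)·1.951510 = 0.089879
denominator = 1 − 2.192804 = -1.192804
p = 0.089879 / -1.192804 = -0.0754

p = -0.0754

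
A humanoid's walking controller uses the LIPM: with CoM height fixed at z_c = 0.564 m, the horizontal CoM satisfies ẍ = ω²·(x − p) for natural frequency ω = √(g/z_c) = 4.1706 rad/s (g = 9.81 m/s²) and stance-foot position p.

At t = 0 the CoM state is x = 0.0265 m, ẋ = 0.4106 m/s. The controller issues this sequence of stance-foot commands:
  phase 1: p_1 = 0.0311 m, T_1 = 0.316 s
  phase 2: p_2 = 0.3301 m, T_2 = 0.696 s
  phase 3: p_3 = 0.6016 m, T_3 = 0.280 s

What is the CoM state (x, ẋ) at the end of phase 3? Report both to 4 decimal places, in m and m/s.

phase 1: p=0.0311, T=0.316, ωT=1.317910, cosh=2.001649, sinh=1.733955; start (x,ẋ)=(0.026500, 0.410600) → end (x,ẋ)=(0.192602, 0.788612)
phase 2: p=0.3301, T=0.696, ωT=2.902738, cosh=9.139420, sinh=9.084547; start (x,ẋ)=(0.192602, 0.788612) → end (x,ẋ)=(0.791231, 1.997932)
phase 3: p=0.6016, T=0.280, ωT=1.167768, cosh=1.762935, sinh=1.451874; start (x,ẋ)=(0.791231, 1.997932) → end (x,ẋ)=(1.631429, 4.670474)

x = 1.6314, ẋ = 4.6705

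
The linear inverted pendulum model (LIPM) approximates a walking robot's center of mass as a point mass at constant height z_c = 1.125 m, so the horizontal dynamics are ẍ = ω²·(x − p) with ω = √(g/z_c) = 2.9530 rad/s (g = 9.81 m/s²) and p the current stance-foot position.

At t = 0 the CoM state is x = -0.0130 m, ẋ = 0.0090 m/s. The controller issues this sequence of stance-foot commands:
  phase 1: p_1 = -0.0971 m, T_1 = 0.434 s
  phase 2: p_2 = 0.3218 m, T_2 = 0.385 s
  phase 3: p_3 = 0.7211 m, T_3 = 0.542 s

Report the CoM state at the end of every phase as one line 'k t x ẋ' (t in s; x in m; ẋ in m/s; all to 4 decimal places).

phase 1: p=-0.0971, T=0.434, ωT=1.281602, cosh=1.939999, sinh=1.662407; start (x,ẋ)=(-0.013000, 0.009000) → end (x,ẋ)=(0.071121, 0.430314)
phase 2: p=0.3218, T=0.385, ωT=1.136905, cosh=1.718958, sinh=1.398148; start (x,ẋ)=(0.071121, 0.430314) → end (x,ẋ)=(0.094632, -0.295296)
phase 3: p=0.7211, T=0.542, ωT=1.600526, cosh=2.578714, sinh=2.376924; start (x,ẋ)=(0.094632, -0.295296) → end (x,ẋ)=(-1.132071, -5.158697)

1 0.4340 0.0711 0.4303
2 0.8190 0.0946 -0.2953
3 1.3610 -1.1321 -5.1587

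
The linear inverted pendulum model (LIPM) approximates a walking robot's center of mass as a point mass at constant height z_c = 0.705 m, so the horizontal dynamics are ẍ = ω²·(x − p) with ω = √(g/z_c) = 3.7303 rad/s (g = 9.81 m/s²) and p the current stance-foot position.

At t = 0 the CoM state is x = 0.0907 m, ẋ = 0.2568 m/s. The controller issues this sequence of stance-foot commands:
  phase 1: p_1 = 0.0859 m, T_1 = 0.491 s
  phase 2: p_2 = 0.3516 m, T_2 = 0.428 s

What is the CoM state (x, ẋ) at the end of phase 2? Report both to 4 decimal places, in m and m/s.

phase 1: p=0.0859, T=0.491, ωT=1.831577, cosh=3.201944, sinh=3.041783; start (x,ẋ)=(0.090700, 0.256800) → end (x,ẋ)=(0.310671, 0.876724)
phase 2: p=0.3516, T=0.428, ωT=1.596568, cosh=2.569328, sinh=2.366737; start (x,ẋ)=(0.310671, 0.876724) → end (x,ẋ)=(0.802688, 1.891240)

x = 0.8027, ẋ = 1.8912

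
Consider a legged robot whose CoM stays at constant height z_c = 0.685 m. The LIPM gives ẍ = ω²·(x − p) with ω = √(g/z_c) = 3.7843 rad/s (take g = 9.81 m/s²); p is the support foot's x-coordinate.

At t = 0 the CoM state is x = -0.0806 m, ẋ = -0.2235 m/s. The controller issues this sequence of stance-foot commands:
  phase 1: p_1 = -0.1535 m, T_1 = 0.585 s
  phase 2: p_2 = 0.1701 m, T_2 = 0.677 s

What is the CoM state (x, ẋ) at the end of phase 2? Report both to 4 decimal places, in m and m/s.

x = -1.1182, ẋ = -4.7851

phase 1: p=-0.1535, T=0.585, ωT=2.213815, cosh=4.629923, sinh=4.520640; start (x,ẋ)=(-0.080600, -0.223500) → end (x,ẋ)=(-0.082967, 0.212346)
phase 2: p=0.1701, T=0.677, ωT=2.561971, cosh=6.519246, sinh=6.442094; start (x,ẋ)=(-0.082967, 0.212346) → end (x,ẋ)=(-1.118223, -4.785131)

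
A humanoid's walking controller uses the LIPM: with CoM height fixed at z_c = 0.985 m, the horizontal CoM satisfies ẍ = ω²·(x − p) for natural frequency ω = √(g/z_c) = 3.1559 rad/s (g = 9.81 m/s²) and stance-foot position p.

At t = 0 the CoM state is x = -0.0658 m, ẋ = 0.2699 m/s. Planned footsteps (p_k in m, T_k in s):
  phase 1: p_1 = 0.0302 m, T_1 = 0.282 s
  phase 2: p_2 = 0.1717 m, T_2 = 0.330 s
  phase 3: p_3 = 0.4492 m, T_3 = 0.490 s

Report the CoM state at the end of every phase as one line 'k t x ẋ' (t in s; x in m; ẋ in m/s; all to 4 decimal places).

1 0.2820 -0.0198 0.0774
2 0.6120 -0.1030 -0.6264
3 1.1020 -1.3506 -5.4421

phase 1: p=0.0302, T=0.282, ωT=0.889964, cosh=1.422856, sinh=1.012185; start (x,ẋ)=(-0.065800, 0.269900) → end (x,ẋ)=(-0.019830, 0.077371)
phase 2: p=0.1717, T=0.330, ωT=1.041447, cosh=1.593129, sinh=1.240185; start (x,ẋ)=(-0.019830, 0.077371) → end (x,ẋ)=(-0.103027, -0.626367)
phase 3: p=0.4492, T=0.490, ωT=1.546391, cosh=2.453756, sinh=2.240741; start (x,ẋ)=(-0.103027, -0.626367) → end (x,ẋ)=(-1.350561, -5.442053)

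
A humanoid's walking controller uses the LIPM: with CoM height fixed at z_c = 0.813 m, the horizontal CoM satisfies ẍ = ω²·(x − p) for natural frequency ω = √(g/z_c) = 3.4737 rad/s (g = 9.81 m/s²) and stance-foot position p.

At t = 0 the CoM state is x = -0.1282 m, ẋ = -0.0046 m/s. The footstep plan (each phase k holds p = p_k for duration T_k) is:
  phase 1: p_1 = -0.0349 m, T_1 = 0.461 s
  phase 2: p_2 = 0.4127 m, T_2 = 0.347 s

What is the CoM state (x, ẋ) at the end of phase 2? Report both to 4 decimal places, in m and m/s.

x = -1.1875, ẋ = -5.0734

phase 1: p=-0.0349, T=0.461, ωT=1.601376, cosh=2.580735, sinh=2.379116; start (x,ẋ)=(-0.128200, -0.004600) → end (x,ẋ)=(-0.278833, -0.782934)
phase 2: p=0.4127, T=0.347, ωT=1.205374, cosh=1.818793, sinh=1.519213; start (x,ẋ)=(-0.278833, -0.782934) → end (x,ẋ)=(-1.187470, -5.073417)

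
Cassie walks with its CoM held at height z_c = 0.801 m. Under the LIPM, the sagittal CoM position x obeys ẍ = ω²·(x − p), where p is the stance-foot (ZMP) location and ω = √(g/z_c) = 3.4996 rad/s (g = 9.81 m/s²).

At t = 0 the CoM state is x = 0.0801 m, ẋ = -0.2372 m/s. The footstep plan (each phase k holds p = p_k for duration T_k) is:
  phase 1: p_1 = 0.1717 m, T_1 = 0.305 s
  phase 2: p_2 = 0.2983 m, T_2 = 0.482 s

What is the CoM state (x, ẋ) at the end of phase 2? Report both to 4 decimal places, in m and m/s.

phase 1: p=0.1717, T=0.305, ωT=1.067378, cosh=1.625827, sinh=1.281918; start (x,ẋ)=(0.080100, -0.237200) → end (x,ẋ)=(-0.064113, -0.796582)
phase 2: p=0.2983, T=0.482, ωT=1.686807, cosh=2.793657, sinh=2.608548; start (x,ẋ)=(-0.064113, -0.796582) → end (x,ẋ)=(-1.307918, -5.533801)

x = -1.3079, ẋ = -5.5338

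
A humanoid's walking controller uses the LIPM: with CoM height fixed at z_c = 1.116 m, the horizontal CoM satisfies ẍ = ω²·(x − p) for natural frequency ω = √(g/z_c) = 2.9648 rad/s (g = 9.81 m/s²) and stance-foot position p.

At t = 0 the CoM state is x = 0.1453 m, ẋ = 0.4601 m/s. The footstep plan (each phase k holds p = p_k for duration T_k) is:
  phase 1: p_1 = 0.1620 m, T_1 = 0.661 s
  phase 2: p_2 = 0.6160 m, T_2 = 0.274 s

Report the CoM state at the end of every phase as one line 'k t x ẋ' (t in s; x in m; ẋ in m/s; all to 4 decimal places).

phase 1: p=0.1620, T=0.661, ωT=1.959733, cosh=3.619163, sinh=3.478267; start (x,ẋ)=(0.145300, 0.460100) → end (x,ẋ)=(0.641344, 1.492960)
phase 2: p=0.6160, T=0.274, ωT=0.812355, cosh=1.348510, sinh=0.904698; start (x,ẋ)=(0.641344, 1.492960) → end (x,ẋ)=(1.105748, 2.081250)

1 0.6610 0.6413 1.4930
2 0.9350 1.1057 2.0813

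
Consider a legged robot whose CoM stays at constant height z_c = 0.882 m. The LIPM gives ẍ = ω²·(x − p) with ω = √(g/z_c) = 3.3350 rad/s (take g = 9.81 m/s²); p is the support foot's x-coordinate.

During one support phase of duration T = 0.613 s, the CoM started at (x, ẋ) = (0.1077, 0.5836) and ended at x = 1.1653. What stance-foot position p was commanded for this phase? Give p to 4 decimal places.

p = -0.0266

ωT = 3.3350·0.613 = 2.044355; cosh(ωT) = 3.926819, sinh(ωT) = 3.797356
x(T) = p + (x₀−p)·cosh(ωT) + (ẋ₀/ω)·sinh(ωT) ⇒ p·(1 − cosh) = x(T) − x₀·cosh − (ẋ₀/ω)·sinh
numerator   = 1.1653 − (0.1077)·3.926819 − (0.5836/3.3350)·3.797356 = 0.077873
denominator = 1 − 3.926819 = -2.926819
p = 0.077873 / -2.926819 = -0.0266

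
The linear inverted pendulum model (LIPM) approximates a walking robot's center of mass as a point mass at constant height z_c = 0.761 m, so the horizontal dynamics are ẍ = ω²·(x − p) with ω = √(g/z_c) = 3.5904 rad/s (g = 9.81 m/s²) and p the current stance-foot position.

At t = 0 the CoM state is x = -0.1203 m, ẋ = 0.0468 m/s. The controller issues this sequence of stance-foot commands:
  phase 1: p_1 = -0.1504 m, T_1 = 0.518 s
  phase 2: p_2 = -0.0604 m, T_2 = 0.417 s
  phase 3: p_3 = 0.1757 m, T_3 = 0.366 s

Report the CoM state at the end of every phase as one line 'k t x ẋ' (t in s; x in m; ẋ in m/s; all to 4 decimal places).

1 0.5180 -0.0106 0.4926
2 0.9350 0.3478 1.5357
3 1.3010 1.2574 4.1303

phase 1: p=-0.1504, T=0.518, ωT=1.859827, cosh=3.289163, sinh=3.133464; start (x,ẋ)=(-0.120300, 0.046800) → end (x,ẋ)=(-0.010552, 0.492570)
phase 2: p=-0.0604, T=0.417, ωT=1.497197, cosh=2.346450, sinh=2.122694; start (x,ẋ)=(-0.010552, 0.492570) → end (x,ẋ)=(0.347779, 1.535695)
phase 3: p=0.1757, T=0.366, ωT=1.314086, cosh=1.995035, sinh=1.726315; start (x,ẋ)=(0.347779, 1.535695) → end (x,ẋ)=(1.257388, 4.130340)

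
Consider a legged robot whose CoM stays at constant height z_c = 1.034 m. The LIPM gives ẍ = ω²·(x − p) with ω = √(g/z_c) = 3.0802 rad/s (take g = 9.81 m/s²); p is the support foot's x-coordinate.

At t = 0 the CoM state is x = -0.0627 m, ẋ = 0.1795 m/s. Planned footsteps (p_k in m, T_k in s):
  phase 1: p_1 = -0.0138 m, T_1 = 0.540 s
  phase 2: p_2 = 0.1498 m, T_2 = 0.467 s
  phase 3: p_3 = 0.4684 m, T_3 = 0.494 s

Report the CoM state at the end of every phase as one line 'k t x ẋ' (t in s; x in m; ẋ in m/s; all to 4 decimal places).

1 0.5400 0.0008 0.1075
2 1.0070 -0.1125 -0.6735
3 1.5010 -1.4020 -5.5175

phase 1: p=-0.0138, T=0.540, ωT=1.663308, cosh=2.733124, sinh=2.543613; start (x,ẋ)=(-0.062700, 0.179500) → end (x,ẋ)=(0.000780, 0.107472)
phase 2: p=0.1498, T=0.467, ωT=1.438453, cosh=2.225734, sinh=1.988439; start (x,ẋ)=(0.000780, 0.107472) → end (x,ẋ)=(-0.112499, -0.673509)
phase 3: p=0.4684, T=0.494, ωT=1.521619, cosh=2.398995, sinh=2.180637; start (x,ẋ)=(-0.112499, -0.673509) → end (x,ẋ)=(-1.401986, -5.517525)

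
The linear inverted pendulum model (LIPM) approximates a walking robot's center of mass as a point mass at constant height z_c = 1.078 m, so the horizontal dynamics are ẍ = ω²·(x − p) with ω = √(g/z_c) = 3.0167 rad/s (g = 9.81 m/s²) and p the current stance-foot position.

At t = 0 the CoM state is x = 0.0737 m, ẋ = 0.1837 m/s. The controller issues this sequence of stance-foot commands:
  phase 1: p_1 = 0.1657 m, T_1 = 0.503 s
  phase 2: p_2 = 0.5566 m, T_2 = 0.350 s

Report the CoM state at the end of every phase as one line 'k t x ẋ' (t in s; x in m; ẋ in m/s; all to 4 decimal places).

1 0.5030 0.0780 -0.1634
2 0.8530 -0.2829 -2.0871

phase 1: p=0.1657, T=0.503, ωT=1.517400, cosh=2.389817, sinh=2.170536; start (x,ẋ)=(0.073700, 0.183700) → end (x,ẋ)=(0.078010, -0.163393)
phase 2: p=0.5566, T=0.350, ωT=1.055845, cosh=1.611151, sinh=1.263252; start (x,ẋ)=(0.078010, -0.163393) → end (x,ẋ)=(-0.282902, -2.087087)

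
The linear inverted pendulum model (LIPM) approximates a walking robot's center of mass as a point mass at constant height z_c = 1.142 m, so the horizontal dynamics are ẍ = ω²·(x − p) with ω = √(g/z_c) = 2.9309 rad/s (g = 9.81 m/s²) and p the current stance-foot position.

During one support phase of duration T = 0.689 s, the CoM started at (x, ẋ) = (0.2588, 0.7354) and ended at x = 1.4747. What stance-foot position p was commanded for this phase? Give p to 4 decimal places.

p = 0.1574

ωT = 2.9309·0.689 = 2.019390; cosh(ωT) = 3.833233, sinh(ωT) = 3.700496
x(T) = p + (x₀−p)·cosh(ωT) + (ẋ₀/ω)·sinh(ωT) ⇒ p·(1 − cosh) = x(T) − x₀·cosh − (ẋ₀/ω)·sinh
numerator   = 1.4747 − (0.2588)·3.833233 − (0.7354/2.9309)·3.700496 = -0.445842
denominator = 1 − 3.833233 = -2.833233
p = -0.445842 / -2.833233 = 0.1574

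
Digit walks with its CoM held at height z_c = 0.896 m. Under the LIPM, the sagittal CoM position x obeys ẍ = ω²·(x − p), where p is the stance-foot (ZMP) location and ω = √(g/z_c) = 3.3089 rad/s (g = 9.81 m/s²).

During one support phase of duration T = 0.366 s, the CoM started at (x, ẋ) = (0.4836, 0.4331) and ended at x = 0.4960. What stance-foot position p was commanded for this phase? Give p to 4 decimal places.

p = 0.7106

ωT = 3.3089·0.366 = 1.211057; cosh(ωT) = 1.827457, sinh(ωT) = 1.529575
x(T) = p + (x₀−p)·cosh(ωT) + (ẋ₀/ω)·sinh(ωT) ⇒ p·(1 − cosh) = x(T) − x₀·cosh − (ẋ₀/ω)·sinh
numerator   = 0.4960 − (0.4836)·1.827457 − (0.4331/3.3089)·1.529575 = -0.587964
denominator = 1 − 1.827457 = -0.827457
p = -0.587964 / -0.827457 = 0.7106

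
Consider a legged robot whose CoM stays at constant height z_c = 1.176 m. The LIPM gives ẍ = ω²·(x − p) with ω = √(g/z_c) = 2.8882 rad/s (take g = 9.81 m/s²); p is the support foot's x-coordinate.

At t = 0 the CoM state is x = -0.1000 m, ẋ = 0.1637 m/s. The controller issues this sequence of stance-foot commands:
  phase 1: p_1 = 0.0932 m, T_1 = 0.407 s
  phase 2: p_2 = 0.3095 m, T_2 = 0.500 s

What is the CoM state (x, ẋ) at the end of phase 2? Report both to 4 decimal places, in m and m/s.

x = -1.1207, ẋ = -3.9307

phase 1: p=0.0932, T=0.407, ωT=1.175497, cosh=1.774210, sinh=1.465544; start (x,ẋ)=(-0.100000, 0.163700) → end (x,ẋ)=(-0.166512, -0.527336)
phase 2: p=0.3095, T=0.500, ωT=1.444100, cosh=2.236997, sinh=2.001039; start (x,ẋ)=(-0.166512, -0.527336) → end (x,ẋ)=(-1.120693, -3.930712)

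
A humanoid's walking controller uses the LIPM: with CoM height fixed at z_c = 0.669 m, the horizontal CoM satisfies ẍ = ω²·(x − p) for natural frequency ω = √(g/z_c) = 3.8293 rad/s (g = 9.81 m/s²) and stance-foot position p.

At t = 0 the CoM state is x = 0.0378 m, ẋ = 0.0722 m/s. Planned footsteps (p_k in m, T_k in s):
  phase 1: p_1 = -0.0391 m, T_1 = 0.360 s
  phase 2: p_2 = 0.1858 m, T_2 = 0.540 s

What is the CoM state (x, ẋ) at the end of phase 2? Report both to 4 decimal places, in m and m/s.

x = 0.7860, ẋ = 2.4001

phase 1: p=-0.0391, T=0.360, ωT=1.378548, cosh=2.110539, sinh=1.858595; start (x,ẋ)=(0.037800, 0.072200) → end (x,ẋ)=(0.158244, 0.699687)
phase 2: p=0.1858, T=0.540, ωT=2.067822, cosh=4.017021, sinh=3.890560; start (x,ẋ)=(0.158244, 0.699687) → end (x,ẋ)=(0.785986, 2.400120)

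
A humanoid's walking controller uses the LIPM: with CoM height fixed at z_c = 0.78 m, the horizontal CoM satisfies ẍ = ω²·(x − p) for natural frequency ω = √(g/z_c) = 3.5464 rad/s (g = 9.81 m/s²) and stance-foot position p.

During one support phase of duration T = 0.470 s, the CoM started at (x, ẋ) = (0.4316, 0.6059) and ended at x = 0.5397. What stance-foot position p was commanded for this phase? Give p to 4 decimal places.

ωT = 3.5464·0.470 = 1.666808; cosh(ωT) = 2.742044, sinh(ωT) = 2.553195
x(T) = p + (x₀−p)·cosh(ωT) + (ẋ₀/ω)·sinh(ωT) ⇒ p·(1 − cosh) = x(T) − x₀·cosh − (ẋ₀/ω)·sinh
numerator   = 0.5397 − (0.4316)·2.742044 − (0.6059/3.5464)·2.553195 = -1.079978
denominator = 1 − 2.742044 = -1.742044
p = -1.079978 / -1.742044 = 0.6199

p = 0.6199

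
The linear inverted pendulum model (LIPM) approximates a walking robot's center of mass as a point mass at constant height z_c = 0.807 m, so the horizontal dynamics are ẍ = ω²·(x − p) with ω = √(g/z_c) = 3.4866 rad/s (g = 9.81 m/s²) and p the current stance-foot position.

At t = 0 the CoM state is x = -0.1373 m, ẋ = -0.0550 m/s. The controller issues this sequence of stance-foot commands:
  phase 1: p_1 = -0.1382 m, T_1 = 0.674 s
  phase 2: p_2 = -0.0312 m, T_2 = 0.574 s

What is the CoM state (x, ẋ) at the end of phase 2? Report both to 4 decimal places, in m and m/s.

phase 1: p=-0.1382, T=0.674, ωT=2.349968, cosh=5.290305, sinh=5.194933; start (x,ẋ)=(-0.137300, -0.055000) → end (x,ẋ)=(-0.215387, -0.274665)
phase 2: p=-0.0312, T=0.574, ωT=2.001308, cosh=3.766944, sinh=3.631786; start (x,ẋ)=(-0.215387, -0.274665) → end (x,ẋ)=(-1.011125, -3.366934)

x = -1.0111, ẋ = -3.3669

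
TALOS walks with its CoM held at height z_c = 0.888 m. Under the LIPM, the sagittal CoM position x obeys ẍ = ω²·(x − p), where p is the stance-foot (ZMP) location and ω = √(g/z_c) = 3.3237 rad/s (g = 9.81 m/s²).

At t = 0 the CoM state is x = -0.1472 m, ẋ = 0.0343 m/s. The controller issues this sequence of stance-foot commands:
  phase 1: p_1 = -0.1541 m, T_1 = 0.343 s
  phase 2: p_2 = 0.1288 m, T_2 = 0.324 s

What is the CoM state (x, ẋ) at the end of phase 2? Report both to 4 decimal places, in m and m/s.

x = -0.2558, ẋ = -0.9566

phase 1: p=-0.1541, T=0.343, ωT=1.140029, cosh=1.723335, sinh=1.403525; start (x,ẋ)=(-0.147200, 0.034300) → end (x,ẋ)=(-0.127725, 0.091298)
phase 2: p=0.1288, T=0.324, ωT=1.076879, cosh=1.638080, sinh=1.297423; start (x,ẋ)=(-0.127725, 0.091298) → end (x,ẋ)=(-0.255770, -0.956644)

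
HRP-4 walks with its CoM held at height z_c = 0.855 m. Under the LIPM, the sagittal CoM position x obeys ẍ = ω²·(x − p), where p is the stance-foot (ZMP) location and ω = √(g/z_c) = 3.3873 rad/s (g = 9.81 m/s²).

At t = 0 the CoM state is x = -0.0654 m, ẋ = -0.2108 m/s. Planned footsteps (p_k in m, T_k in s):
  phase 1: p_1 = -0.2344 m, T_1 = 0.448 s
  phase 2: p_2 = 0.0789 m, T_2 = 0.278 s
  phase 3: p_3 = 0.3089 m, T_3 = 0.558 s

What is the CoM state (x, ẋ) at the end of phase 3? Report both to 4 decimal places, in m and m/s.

x = 0.9964, ẋ = 2.4989

phase 1: p=-0.2344, T=0.448, ωT=1.517510, cosh=2.390057, sinh=2.170800; start (x,ẋ)=(-0.065400, -0.210800) → end (x,ẋ)=(0.034425, 0.738858)
phase 2: p=0.0789, T=0.278, ωT=0.941669, cosh=1.477117, sinh=1.087141; start (x,ẋ)=(0.034425, 0.738858) → end (x,ẋ)=(0.250340, 0.927604)
phase 3: p=0.3089, T=0.558, ωT=1.890113, cosh=3.385587, sinh=3.234532; start (x,ẋ)=(0.250340, 0.927604) → end (x,ẋ)=(0.996407, 2.498877)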